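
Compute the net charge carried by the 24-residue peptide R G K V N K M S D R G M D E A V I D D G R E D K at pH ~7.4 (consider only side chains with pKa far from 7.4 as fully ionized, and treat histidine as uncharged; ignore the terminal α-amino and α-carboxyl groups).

Near pH 7.4, K and R contribute +1 each, D and E contribute −1 each, and every other side chain (His included, as stated) is uncharged.
Positive (K, R): R1, K3, K6, R10, R21, K24 → +6.
Negative (D, E): D9, D13, E14, D18, D19, E22, D23 → −7.
Net charge = (+6) + (−7) = −1.

-1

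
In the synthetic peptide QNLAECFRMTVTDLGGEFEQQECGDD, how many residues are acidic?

7

The acidic residues are Asp (D) and Glu (E), whose side chains end in a carboxylate group.
Matching residues: E5, D13, E17, E19, E22, D25, D26.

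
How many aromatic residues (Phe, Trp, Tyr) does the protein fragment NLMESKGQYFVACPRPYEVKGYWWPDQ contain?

6

Matching residues: Y9, F10, Y17, Y22, W23, W24.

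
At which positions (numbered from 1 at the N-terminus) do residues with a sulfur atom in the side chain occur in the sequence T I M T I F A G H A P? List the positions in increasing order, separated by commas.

3

Cysteine (C, thiol) and methionine (M, thioether) are the two sulfur-containing amino acids.
Matching residues: M3.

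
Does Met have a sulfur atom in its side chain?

Yes

Cysteine (C, thiol) and methionine (M, thioether) are the two sulfur-containing amino acids.
Methionine is in this group.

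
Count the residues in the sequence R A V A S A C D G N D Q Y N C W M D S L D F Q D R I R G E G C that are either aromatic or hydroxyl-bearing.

5

Aromatic: F, W, Y. Hydroxyl-bearing: S, T, Y.
Aromatic residues here: Y13, W16, F22 (3).
Hydroxyl-bearing residues here: S5, Y13, S19 (3).
Y is in both groups, so the 1 Y residue must not be double-counted.
Total = 3 + 3 − 1 = 5.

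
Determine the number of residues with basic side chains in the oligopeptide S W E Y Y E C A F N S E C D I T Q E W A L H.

Lysine (K), arginine (R), and histidine (H) have basic, nitrogen-containing side chains.
Matching residues: H22.

1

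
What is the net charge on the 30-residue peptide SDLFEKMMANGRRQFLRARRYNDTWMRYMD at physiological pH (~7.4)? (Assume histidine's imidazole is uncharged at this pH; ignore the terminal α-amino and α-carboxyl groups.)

+3

Near pH 7.4, K and R contribute +1 each, D and E contribute −1 each, and every other side chain (His included, as stated) is uncharged.
Positive (K, R): K6, R12, R13, R17, R19, R20, R27 → +7.
Negative (D, E): D2, E5, D23, D30 → −4.
Net charge = (+7) + (−4) = +3.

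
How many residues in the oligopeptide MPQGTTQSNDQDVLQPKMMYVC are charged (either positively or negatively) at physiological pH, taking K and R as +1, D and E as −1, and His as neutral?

3

Charged side chains at pH ~7.4: K, R (positive); D, E (negative).
Matching residues: D10, D12, K17.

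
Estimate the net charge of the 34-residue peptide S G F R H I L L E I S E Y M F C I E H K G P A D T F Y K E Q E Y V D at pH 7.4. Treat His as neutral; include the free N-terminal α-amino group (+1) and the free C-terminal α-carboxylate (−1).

At pH ~7.4 the Lys and Arg side chains are protonated (+1), the Asp and Glu side chains are deprotonated (−1), and with His taken as neutral all other side chains carry no charge.
Positive (K, R): R4, K20, K28 → +3.
Negative (D, E): E9, E12, E18, D24, E29, E31, D34 → −7.
The N-terminus (+1) and C-terminus (−1) cancel.
Net charge = (+3) + (−7) = −4.

-4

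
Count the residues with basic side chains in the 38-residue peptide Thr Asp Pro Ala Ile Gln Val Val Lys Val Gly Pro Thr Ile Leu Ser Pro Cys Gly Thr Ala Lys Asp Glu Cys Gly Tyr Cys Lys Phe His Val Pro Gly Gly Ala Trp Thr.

The basic amino acids are Lys (K), Arg (R), and His (H).
Matching residues: Lys9, Lys22, Lys29, His31.

4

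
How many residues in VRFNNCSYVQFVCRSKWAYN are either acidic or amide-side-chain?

4

Acidic: D, E. Amide-side-chain: N, Q.
Acidic residues here: none (0).
Amide-side-chain residues here: N4, N5, Q10, N20 (4).
The two groups share no amino acid, so total = 0 + 4 = 4.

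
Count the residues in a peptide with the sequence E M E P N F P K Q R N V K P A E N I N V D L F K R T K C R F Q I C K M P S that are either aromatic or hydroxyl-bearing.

5

Aromatic: F, W, Y. Hydroxyl-bearing: S, T, Y.
Aromatic residues here: F6, F23, F30 (3).
Hydroxyl-bearing residues here: T26, S37 (2).
(Y belongs to both groups, but none appear in this sequence.) Total = 3 + 2 = 5.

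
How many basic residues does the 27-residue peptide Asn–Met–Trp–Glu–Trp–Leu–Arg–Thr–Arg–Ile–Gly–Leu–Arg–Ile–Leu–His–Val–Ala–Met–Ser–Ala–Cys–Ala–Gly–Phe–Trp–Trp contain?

4

Lysine (K), arginine (R), and histidine (H) have basic, nitrogen-containing side chains.
Matching residues: Arg7, Arg9, Arg13, His16.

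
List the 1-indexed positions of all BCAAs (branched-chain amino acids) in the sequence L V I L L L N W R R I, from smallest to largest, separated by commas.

1, 2, 3, 4, 5, 6, 11

The BCAAs are Val, Leu, and Ile — aliphatic side chains with a branch point.
Matching residues: L1, V2, I3, L4, L5, L6, I11.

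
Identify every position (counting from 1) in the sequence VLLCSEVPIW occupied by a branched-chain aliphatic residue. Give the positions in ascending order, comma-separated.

V, L, and I make up the branched-chain aliphatic group.
Matching residues: V1, L2, L3, V7, I9.

1, 2, 3, 7, 9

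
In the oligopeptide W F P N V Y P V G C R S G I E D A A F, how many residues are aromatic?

4

The aromatic amino acids are Phe (F, benzyl), Trp (W, indole), and Tyr (Y, phenol).
Matching residues: W1, F2, Y6, F19.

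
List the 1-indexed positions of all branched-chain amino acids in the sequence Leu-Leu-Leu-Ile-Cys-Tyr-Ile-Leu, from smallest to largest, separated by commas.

The BCAAs are Val, Leu, and Ile — aliphatic side chains with a branch point.
Matching residues: Leu1, Leu2, Leu3, Ile4, Ile7, Leu8.

1, 2, 3, 4, 7, 8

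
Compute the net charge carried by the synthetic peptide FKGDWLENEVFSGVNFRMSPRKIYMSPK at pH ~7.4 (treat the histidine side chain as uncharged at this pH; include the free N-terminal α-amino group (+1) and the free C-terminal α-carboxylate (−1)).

The side chains ionized at physiological pH are Lys/Arg (+1) and Asp/Glu (−1); with His treated as neutral, nothing else contributes.
Positive (K, R): K2, R17, R21, K22, K28 → +5.
Negative (D, E): D4, E7, E9 → −3.
The N-terminus (+1) and C-terminus (−1) cancel.
Net charge = (+5) + (−3) = +2.

+2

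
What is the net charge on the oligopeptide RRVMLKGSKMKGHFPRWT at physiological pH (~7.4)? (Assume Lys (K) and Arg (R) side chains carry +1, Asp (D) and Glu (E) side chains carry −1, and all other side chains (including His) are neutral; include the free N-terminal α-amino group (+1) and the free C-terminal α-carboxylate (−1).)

+6

Positive (K, R): R1, R2, K6, K9, K11, R16 → +6.
Negative (D, E): none → −0.
The N-terminus (+1) and C-terminus (−1) cancel.
Net charge = (+6) + (−0) = +6.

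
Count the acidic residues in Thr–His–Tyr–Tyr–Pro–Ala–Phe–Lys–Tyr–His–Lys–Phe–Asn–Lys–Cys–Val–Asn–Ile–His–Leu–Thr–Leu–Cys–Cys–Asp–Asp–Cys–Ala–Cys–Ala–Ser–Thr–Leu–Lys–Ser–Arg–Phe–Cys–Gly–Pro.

Only D (aspartate) and E (glutamate) carry a side-chain carboxylic acid.
Matching residues: Asp25, Asp26.

2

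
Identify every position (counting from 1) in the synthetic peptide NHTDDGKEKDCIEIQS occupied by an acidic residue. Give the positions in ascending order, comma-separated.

4, 5, 8, 10, 13

The acidic residues are Asp (D) and Glu (E), whose side chains end in a carboxylate group.
Matching residues: D4, D5, E8, D10, E13.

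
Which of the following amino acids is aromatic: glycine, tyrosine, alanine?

tyrosine

Phenylalanine (F), tryptophan (W), and tyrosine (Y) have aromatic ring side chains.
Of the listed options, only tyrosine belongs to this group.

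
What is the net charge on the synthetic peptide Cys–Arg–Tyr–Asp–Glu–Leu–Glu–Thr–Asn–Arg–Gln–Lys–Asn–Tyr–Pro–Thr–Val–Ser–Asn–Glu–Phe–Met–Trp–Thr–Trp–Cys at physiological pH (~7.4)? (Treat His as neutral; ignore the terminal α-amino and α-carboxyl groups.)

-1

The side chains ionized at physiological pH are Lys/Arg (+1) and Asp/Glu (−1); with His treated as neutral, nothing else contributes.
Positive (K, R): Arg2, Arg10, Lys12 → +3.
Negative (D, E): Asp4, Glu5, Glu7, Glu20 → −4.
Net charge = (+3) + (−4) = −1.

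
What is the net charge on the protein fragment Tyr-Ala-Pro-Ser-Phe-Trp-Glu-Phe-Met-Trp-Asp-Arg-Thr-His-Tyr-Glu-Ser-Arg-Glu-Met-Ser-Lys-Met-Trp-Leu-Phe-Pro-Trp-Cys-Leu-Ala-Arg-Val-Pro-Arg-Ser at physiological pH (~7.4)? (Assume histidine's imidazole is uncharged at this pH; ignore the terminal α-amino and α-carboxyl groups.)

+1

Near pH 7.4, K and R contribute +1 each, D and E contribute −1 each, and every other side chain (His included, as stated) is uncharged.
Positive (K, R): Arg12, Arg18, Lys22, Arg32, Arg35 → +5.
Negative (D, E): Glu7, Asp11, Glu16, Glu19 → −4.
Net charge = (+5) + (−4) = +1.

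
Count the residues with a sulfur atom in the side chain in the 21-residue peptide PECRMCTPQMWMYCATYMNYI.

The sulfur-bearing residues are cysteine (–SH) and methionine (–S–CH₃).
Matching residues: C3, M5, C6, M10, M12, C14, M18.

7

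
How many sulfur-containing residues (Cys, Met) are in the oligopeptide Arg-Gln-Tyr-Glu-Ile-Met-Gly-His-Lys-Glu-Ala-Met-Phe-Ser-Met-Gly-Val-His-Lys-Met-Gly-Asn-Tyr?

Matching residues: Met6, Met12, Met15, Met20.

4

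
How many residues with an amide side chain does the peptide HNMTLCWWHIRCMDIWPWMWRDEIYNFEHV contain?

Asparagine (N) and glutamine (Q) have uncharged amide side chains.
Matching residues: N2, N26.

2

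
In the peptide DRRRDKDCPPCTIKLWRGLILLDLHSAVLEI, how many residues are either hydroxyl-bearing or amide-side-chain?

Hydroxyl-bearing: S, T, Y. Amide-side-chain: N, Q.
Hydroxyl-bearing residues here: T12, S26 (2).
Amide-side-chain residues here: none (0).
The two groups share no amino acid, so total = 2 + 0 = 2.

2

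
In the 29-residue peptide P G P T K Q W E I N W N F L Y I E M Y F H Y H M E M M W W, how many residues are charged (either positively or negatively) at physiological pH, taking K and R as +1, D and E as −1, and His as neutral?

4

Charged side chains at pH ~7.4: K, R (positive); D, E (negative).
Matching residues: K5, E8, E17, E25.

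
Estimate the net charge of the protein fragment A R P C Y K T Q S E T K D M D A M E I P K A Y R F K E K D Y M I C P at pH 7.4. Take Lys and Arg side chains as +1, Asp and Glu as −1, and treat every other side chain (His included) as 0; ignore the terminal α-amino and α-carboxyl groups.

+1

Positive (K, R): R2, K6, K12, K21, R24, K26, K28 → +7.
Negative (D, E): E10, D13, D15, E18, E27, D29 → −6.
Net charge = (+7) + (−6) = +1.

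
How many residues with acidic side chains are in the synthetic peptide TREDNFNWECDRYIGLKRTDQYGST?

5

Only D (aspartate) and E (glutamate) carry a side-chain carboxylic acid.
Matching residues: E3, D4, E9, D11, D20.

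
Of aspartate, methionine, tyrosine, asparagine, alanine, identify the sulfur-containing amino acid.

Cysteine (C, thiol) and methionine (M, thioether) are the two sulfur-containing amino acids.
Of the listed options, only methionine belongs to this group.

methionine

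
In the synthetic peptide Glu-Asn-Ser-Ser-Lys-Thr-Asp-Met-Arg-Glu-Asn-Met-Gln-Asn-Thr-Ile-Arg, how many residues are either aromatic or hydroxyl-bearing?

4

Aromatic: F, W, Y. Hydroxyl-bearing: S, T, Y.
Aromatic residues here: none (0).
Hydroxyl-bearing residues here: Ser3, Ser4, Thr6, Thr15 (4).
(Y belongs to both groups, but none appear in this sequence.) Total = 0 + 4 = 4.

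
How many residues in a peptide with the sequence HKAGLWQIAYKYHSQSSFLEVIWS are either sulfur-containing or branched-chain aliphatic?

5

Sulfur-containing: C, M. Branched-chain aliphatic: I, L, V.
Sulfur-containing residues here: none (0).
Branched-chain aliphatic residues here: L5, I8, L19, V21, I22 (5).
The two groups share no amino acid, so total = 0 + 5 = 5.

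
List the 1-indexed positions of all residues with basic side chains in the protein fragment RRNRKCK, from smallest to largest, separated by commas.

1, 2, 4, 5, 7

K, R, and H are the three residues with basic side chains (ε-amine, guanidinium, and imidazole respectively).
Matching residues: R1, R2, R4, K5, K7.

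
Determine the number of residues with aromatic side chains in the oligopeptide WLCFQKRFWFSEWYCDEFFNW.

F, W, and Y each carry an aromatic ring on the side chain.
Matching residues: W1, F4, F8, W9, F10, W13, Y14, F18, F19, W21.

10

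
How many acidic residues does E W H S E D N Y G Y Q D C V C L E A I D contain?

Aspartate (D) and glutamate (E) have carboxylic-acid side chains and are the acidic amino acids.
Matching residues: E1, E5, D6, D12, E17, D20.

6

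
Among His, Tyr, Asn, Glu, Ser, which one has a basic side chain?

Lysine (K), arginine (R), and histidine (H) have basic, nitrogen-containing side chains.
Of the listed options, only His belongs to this group.

His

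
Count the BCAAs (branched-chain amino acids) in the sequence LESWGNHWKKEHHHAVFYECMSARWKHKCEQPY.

2

V, L, and I make up the branched-chain aliphatic group.
Matching residues: L1, V16.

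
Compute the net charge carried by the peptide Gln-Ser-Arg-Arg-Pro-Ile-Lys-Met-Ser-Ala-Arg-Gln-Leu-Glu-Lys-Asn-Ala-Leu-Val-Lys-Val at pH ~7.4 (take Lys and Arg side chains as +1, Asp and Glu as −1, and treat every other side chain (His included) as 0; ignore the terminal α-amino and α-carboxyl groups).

Positive (K, R): Arg3, Arg4, Lys7, Arg11, Lys15, Lys20 → +6.
Negative (D, E): Glu14 → −1.
Net charge = (+6) + (−1) = +5.

+5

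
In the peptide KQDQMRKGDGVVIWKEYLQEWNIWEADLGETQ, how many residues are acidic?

7

Only D (aspartate) and E (glutamate) carry a side-chain carboxylic acid.
Matching residues: D3, D9, E16, E20, E25, D27, E30.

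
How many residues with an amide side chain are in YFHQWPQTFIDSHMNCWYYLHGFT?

Only N (asparagine) and Q (glutamine) carry a side-chain carboxamide.
Matching residues: Q4, Q7, N15.

3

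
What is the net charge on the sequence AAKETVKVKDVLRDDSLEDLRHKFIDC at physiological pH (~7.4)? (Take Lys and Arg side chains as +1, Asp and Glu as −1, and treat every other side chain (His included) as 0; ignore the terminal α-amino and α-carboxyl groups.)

-1

Positive (K, R): K3, K7, K9, R13, R21, K23 → +6.
Negative (D, E): E4, D10, D14, D15, E18, D19, D26 → −7.
Net charge = (+6) + (−7) = −1.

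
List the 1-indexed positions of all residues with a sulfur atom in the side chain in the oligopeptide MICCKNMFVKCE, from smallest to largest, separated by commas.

The sulfur-bearing residues are cysteine (–SH) and methionine (–S–CH₃).
Matching residues: M1, C3, C4, M7, C11.

1, 3, 4, 7, 11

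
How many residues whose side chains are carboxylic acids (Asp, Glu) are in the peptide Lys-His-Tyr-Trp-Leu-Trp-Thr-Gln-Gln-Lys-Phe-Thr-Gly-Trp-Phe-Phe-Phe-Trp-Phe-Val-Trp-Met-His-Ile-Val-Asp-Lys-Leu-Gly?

Matching residues: Asp26.

1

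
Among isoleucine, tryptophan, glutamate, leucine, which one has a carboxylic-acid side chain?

glutamate

Only D (aspartate) and E (glutamate) carry a side-chain carboxylic acid.
Of the listed options, only glutamate belongs to this group.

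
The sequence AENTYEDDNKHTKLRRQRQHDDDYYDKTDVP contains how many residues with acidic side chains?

The acidic residues are Asp (D) and Glu (E), whose side chains end in a carboxylate group.
Matching residues: E2, E6, D7, D8, D21, D22, D23, D26, D29.

9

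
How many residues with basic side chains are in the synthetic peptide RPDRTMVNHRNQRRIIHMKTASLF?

8

K, R, and H are the three residues with basic side chains (ε-amine, guanidinium, and imidazole respectively).
Matching residues: R1, R4, H9, R10, R13, R14, H17, K19.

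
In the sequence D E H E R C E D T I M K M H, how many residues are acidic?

Aspartate (D) and glutamate (E) have carboxylic-acid side chains and are the acidic amino acids.
Matching residues: D1, E2, E4, E7, D8.

5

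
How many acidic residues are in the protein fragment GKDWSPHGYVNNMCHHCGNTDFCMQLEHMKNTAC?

3

The acidic residues are Asp (D) and Glu (E), whose side chains end in a carboxylate group.
Matching residues: D3, D21, E27.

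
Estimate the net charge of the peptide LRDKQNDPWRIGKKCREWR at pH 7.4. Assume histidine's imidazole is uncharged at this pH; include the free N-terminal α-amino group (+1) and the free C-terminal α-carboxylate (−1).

+4

At pH ~7.4 the Lys and Arg side chains are protonated (+1), the Asp and Glu side chains are deprotonated (−1), and with His taken as neutral all other side chains carry no charge.
Positive (K, R): R2, K4, R10, K13, K14, R16, R19 → +7.
Negative (D, E): D3, D7, E17 → −3.
The N-terminus (+1) and C-terminus (−1) cancel.
Net charge = (+7) + (−3) = +4.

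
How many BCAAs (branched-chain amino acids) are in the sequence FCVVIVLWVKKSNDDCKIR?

Valine (V), leucine (L), and isoleucine (I) are the branched-chain amino acids.
Matching residues: V3, V4, I5, V6, L7, V9, I18.

7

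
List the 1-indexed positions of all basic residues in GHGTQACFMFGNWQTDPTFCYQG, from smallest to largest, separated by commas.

2

Lysine (K), arginine (R), and histidine (H) have basic, nitrogen-containing side chains.
Matching residues: H2.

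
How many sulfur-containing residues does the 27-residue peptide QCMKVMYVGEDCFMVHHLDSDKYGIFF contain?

Cysteine (C, thiol) and methionine (M, thioether) are the two sulfur-containing amino acids.
Matching residues: C2, M3, M6, C12, M14.

5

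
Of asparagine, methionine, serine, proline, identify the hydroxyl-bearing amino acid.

serine

The –OH-bearing residues are Ser, Thr (aliphatic alcohols), and Tyr (phenol).
Of the listed options, only serine belongs to this group.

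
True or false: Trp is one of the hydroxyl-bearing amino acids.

S, T, and Y are the three residues with a side-chain hydroxyl.
Tryptophan is not in this group.

False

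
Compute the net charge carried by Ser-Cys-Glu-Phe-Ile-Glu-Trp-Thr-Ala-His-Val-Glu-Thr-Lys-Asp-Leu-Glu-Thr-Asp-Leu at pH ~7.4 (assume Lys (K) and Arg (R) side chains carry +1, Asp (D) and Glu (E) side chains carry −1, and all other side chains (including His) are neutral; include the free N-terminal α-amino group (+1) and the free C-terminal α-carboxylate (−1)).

-5

Positive (K, R): Lys14 → +1.
Negative (D, E): Glu3, Glu6, Glu12, Asp15, Glu17, Asp19 → −6.
The N-terminus (+1) and C-terminus (−1) cancel.
Net charge = (+1) + (−6) = −5.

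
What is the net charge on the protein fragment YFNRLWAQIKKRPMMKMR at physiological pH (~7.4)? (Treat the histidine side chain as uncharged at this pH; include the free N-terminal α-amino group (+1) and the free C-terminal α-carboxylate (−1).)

The side chains ionized at physiological pH are Lys/Arg (+1) and Asp/Glu (−1); with His treated as neutral, nothing else contributes.
Positive (K, R): R4, K10, K11, R12, K16, R18 → +6.
Negative (D, E): none → −0.
The N-terminus (+1) and C-terminus (−1) cancel.
Net charge = (+6) + (−0) = +6.

+6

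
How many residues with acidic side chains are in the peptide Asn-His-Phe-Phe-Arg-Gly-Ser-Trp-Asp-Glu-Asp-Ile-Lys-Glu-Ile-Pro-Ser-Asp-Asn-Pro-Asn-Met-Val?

Only D (aspartate) and E (glutamate) carry a side-chain carboxylic acid.
Matching residues: Asp9, Glu10, Asp11, Glu14, Asp18.

5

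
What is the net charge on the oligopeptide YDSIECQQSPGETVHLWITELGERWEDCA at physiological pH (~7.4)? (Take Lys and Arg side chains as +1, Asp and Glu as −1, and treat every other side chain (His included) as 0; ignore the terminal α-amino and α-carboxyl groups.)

Positive (K, R): R24 → +1.
Negative (D, E): D2, E5, E12, E20, E23, E26, D27 → −7.
Net charge = (+1) + (−7) = −6.

-6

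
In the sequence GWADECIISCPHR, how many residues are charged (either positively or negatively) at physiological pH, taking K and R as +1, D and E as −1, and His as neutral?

Charged side chains at pH ~7.4: K, R (positive); D, E (negative).
Matching residues: D4, E5, R13.

3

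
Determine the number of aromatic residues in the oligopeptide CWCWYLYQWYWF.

8

F, W, and Y each carry an aromatic ring on the side chain.
Matching residues: W2, W4, Y5, Y7, W9, Y10, W11, F12.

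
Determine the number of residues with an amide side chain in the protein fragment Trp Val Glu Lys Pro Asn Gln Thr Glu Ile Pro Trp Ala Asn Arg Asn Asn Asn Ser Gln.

7

The amide-side-chain residues are Asn (N) and Gln (Q).
Matching residues: Asn6, Gln7, Asn14, Asn16, Asn17, Asn18, Gln20.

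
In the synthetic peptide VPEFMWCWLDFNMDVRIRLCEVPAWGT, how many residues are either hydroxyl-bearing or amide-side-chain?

2

Hydroxyl-bearing: S, T, Y. Amide-side-chain: N, Q.
Hydroxyl-bearing residues here: T27 (1).
Amide-side-chain residues here: N12 (1).
The two groups share no amino acid, so total = 1 + 1 = 2.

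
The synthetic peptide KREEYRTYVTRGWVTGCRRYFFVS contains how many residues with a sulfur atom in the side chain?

Cysteine (C, thiol) and methionine (M, thioether) are the two sulfur-containing amino acids.
Matching residues: C17.

1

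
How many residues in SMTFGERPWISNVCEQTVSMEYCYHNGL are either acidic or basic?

Acidic: D, E. Basic: H, K, R.
Acidic residues here: E6, E15, E21 (3).
Basic residues here: R7, H25 (2).
The two groups share no amino acid, so total = 3 + 2 = 5.

5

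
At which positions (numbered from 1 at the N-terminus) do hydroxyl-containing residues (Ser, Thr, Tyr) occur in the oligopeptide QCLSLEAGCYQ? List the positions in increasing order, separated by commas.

4, 10

Matching residues: S4, Y10.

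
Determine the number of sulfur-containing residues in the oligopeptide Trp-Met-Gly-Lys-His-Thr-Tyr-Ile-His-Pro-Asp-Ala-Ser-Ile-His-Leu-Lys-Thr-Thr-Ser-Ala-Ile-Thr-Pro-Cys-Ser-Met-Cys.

4

The sulfur-bearing residues are cysteine (–SH) and methionine (–S–CH₃).
Matching residues: Met2, Cys25, Met27, Cys28.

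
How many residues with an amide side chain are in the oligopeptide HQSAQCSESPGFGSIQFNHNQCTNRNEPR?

Only N (asparagine) and Q (glutamine) carry a side-chain carboxamide.
Matching residues: Q2, Q5, Q16, N18, N20, Q21, N24, N26.

8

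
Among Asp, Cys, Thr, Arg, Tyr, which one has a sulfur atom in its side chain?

Cysteine (C, thiol) and methionine (M, thioether) are the two sulfur-containing amino acids.
Of the listed options, only Cys belongs to this group.

Cys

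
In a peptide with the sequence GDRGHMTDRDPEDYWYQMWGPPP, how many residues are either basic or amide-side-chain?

Basic: H, K, R. Amide-side-chain: N, Q.
Basic residues here: R3, H5, R9 (3).
Amide-side-chain residues here: Q17 (1).
The two groups share no amino acid, so total = 3 + 1 = 4.

4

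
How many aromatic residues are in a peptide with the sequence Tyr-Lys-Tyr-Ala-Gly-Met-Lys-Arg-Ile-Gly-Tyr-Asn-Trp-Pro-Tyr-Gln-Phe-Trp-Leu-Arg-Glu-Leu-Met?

7

The aromatic amino acids are Phe (F, benzyl), Trp (W, indole), and Tyr (Y, phenol).
Matching residues: Tyr1, Tyr3, Tyr11, Trp13, Tyr15, Phe17, Trp18.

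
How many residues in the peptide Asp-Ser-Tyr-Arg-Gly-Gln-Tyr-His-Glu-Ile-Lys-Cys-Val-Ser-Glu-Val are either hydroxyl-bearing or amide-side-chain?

5

Hydroxyl-bearing: S, T, Y. Amide-side-chain: N, Q.
Hydroxyl-bearing residues here: Ser2, Tyr3, Tyr7, Ser14 (4).
Amide-side-chain residues here: Gln6 (1).
The two groups share no amino acid, so total = 4 + 1 = 5.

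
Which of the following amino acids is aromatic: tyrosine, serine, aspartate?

F, W, and Y each carry an aromatic ring on the side chain.
Of the listed options, only tyrosine belongs to this group.

tyrosine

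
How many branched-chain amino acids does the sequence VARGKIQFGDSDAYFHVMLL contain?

5

Valine (V), leucine (L), and isoleucine (I) are the branched-chain amino acids.
Matching residues: V1, I6, V17, L19, L20.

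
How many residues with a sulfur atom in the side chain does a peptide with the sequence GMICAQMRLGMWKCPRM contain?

6

Cysteine (C, thiol) and methionine (M, thioether) are the two sulfur-containing amino acids.
Matching residues: M2, C4, M7, M11, C14, M17.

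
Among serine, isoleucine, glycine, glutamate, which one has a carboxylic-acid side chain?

glutamate

Only D (aspartate) and E (glutamate) carry a side-chain carboxylic acid.
Of the listed options, only glutamate belongs to this group.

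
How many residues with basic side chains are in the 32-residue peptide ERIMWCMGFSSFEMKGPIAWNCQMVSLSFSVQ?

2

Lysine (K), arginine (R), and histidine (H) have basic, nitrogen-containing side chains.
Matching residues: R2, K15.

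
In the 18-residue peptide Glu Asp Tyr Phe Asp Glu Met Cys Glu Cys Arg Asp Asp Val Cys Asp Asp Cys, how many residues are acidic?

9

Aspartate (D) and glutamate (E) have carboxylic-acid side chains and are the acidic amino acids.
Matching residues: Glu1, Asp2, Asp5, Glu6, Glu9, Asp12, Asp13, Asp16, Asp17.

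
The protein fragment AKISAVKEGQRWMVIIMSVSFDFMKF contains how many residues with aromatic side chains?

The aromatic amino acids are Phe (F, benzyl), Trp (W, indole), and Tyr (Y, phenol).
Matching residues: W12, F21, F23, F26.

4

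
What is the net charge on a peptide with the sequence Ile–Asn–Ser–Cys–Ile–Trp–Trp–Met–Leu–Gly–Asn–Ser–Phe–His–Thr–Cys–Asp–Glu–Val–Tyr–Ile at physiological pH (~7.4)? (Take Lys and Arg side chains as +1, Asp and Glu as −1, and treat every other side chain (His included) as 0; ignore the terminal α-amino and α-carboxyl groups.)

-2

Positive (K, R): none → +0.
Negative (D, E): Asp17, Glu18 → −2.
Net charge = (+0) + (−2) = −2.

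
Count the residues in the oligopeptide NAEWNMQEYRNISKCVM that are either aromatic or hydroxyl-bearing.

3

Aromatic: F, W, Y. Hydroxyl-bearing: S, T, Y.
Aromatic residues here: W4, Y9 (2).
Hydroxyl-bearing residues here: Y9, S13 (2).
Y is in both groups, so the 1 Y residue must not be double-counted.
Total = 2 + 2 − 1 = 3.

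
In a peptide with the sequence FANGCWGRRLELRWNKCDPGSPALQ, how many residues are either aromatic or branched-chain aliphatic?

Aromatic: F, W, Y. Branched-chain aliphatic: I, L, V.
Aromatic residues here: F1, W6, W14 (3).
Branched-chain aliphatic residues here: L10, L12, L24 (3).
The two groups share no amino acid, so total = 3 + 3 = 6.

6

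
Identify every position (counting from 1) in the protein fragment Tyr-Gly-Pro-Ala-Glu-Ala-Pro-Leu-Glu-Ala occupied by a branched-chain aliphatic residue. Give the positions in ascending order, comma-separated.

8

The BCAAs are Val, Leu, and Ile — aliphatic side chains with a branch point.
Matching residues: Leu8.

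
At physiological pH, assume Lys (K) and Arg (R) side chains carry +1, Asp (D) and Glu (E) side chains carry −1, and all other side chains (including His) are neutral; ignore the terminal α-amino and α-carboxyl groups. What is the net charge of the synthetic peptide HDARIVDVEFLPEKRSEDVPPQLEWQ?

Positive (K, R): R4, K14, R15 → +3.
Negative (D, E): D2, D7, E9, E13, E17, D18, E24 → −7.
Net charge = (+3) + (−7) = −4.

-4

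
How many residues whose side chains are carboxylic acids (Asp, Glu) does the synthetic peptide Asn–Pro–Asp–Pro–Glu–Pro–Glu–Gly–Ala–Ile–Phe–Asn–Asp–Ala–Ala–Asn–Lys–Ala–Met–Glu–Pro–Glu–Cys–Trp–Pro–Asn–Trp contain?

6

Matching residues: Asp3, Glu5, Glu7, Asp13, Glu20, Glu22.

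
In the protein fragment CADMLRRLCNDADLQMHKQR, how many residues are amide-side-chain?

The amide-side-chain residues are Asn (N) and Gln (Q).
Matching residues: N10, Q15, Q19.

3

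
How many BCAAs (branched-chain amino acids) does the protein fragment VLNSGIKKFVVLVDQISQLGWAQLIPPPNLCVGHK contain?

V, L, and I make up the branched-chain aliphatic group.
Matching residues: V1, L2, I6, V10, V11, L12, V13, I16, L19, L24, I25, L30, V32.

13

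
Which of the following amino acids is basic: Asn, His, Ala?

His

The basic amino acids are Lys (K), Arg (R), and His (H).
Of the listed options, only His belongs to this group.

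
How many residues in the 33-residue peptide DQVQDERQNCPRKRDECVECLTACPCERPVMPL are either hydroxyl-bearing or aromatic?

Hydroxyl-bearing: S, T, Y. Aromatic: F, W, Y.
Hydroxyl-bearing residues here: T22 (1).
Aromatic residues here: none (0).
(Y belongs to both groups, but none appear in this sequence.) Total = 1 + 0 = 1.

1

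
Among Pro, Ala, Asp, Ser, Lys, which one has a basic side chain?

Lys

The basic amino acids are Lys (K), Arg (R), and His (H).
Of the listed options, only Lys belongs to this group.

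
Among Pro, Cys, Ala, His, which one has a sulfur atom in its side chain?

Cysteine (C, thiol) and methionine (M, thioether) are the two sulfur-containing amino acids.
Of the listed options, only Cys belongs to this group.

Cys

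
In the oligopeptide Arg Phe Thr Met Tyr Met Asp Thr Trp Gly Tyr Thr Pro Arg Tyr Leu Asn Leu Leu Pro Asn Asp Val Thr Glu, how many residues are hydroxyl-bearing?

7

Serine (S), threonine (T), and tyrosine (Y) each carry a hydroxyl group on the side chain.
Matching residues: Thr3, Tyr5, Thr8, Tyr11, Thr12, Tyr15, Thr24.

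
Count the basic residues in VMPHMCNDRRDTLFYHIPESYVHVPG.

Lysine (K), arginine (R), and histidine (H) have basic, nitrogen-containing side chains.
Matching residues: H4, R9, R10, H16, H23.

5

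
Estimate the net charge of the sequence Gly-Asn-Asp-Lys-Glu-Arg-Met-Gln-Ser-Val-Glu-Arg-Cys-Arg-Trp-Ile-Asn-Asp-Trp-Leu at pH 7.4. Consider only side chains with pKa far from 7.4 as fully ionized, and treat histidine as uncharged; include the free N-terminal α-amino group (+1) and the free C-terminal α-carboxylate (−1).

0

Near pH 7.4, K and R contribute +1 each, D and E contribute −1 each, and every other side chain (His included, as stated) is uncharged.
Positive (K, R): Lys4, Arg6, Arg12, Arg14 → +4.
Negative (D, E): Asp3, Glu5, Glu11, Asp18 → −4.
The N-terminus (+1) and C-terminus (−1) cancel.
Net charge = (+4) + (−4) = 0.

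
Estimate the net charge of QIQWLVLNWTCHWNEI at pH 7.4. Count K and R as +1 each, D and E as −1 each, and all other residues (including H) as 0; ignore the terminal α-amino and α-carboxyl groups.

-1

Positive (K, R): none → +0.
Negative (D, E): E15 → −1.
Net charge = (+0) + (−1) = −1.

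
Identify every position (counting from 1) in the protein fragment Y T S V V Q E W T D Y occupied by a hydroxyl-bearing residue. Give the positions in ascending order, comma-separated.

1, 2, 3, 9, 11

Serine (S), threonine (T), and tyrosine (Y) each carry a hydroxyl group on the side chain.
Matching residues: Y1, T2, S3, T9, Y11.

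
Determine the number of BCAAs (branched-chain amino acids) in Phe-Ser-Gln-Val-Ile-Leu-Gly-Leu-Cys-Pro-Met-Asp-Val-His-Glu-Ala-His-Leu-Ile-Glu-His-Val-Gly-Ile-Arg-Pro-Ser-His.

V, L, and I make up the branched-chain aliphatic group.
Matching residues: Val4, Ile5, Leu6, Leu8, Val13, Leu18, Ile19, Val22, Ile24.

9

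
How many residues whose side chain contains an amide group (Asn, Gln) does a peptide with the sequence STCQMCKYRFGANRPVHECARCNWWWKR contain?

Matching residues: Q4, N13, N23.

3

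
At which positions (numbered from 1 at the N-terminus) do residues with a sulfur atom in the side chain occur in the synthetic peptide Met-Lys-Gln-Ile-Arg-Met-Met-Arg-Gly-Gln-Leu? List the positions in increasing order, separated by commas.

1, 6, 7

The sulfur-bearing residues are cysteine (–SH) and methionine (–S–CH₃).
Matching residues: Met1, Met6, Met7.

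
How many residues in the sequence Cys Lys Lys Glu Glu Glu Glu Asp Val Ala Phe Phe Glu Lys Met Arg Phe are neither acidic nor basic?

7

Acidic: D, E. Basic: K, R, H. All other residues are neither.
Matching residues: Cys1, Val9, Ala10, Phe11, Phe12, Met15, Phe17.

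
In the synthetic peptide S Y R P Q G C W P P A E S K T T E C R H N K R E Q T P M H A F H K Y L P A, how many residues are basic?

9

Lysine (K), arginine (R), and histidine (H) have basic, nitrogen-containing side chains.
Matching residues: R3, K14, R19, H20, K22, R23, H29, H32, K33.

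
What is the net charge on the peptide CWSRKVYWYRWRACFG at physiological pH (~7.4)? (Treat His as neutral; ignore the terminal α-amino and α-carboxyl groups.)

+4

At pH ~7.4 the Lys and Arg side chains are protonated (+1), the Asp and Glu side chains are deprotonated (−1), and with His taken as neutral all other side chains carry no charge.
Positive (K, R): R4, K5, R10, R12 → +4.
Negative (D, E): none → −0.
Net charge = (+4) + (−0) = +4.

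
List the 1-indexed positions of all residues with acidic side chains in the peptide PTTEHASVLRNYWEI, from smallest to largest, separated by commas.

4, 14

The acidic residues are Asp (D) and Glu (E), whose side chains end in a carboxylate group.
Matching residues: E4, E14.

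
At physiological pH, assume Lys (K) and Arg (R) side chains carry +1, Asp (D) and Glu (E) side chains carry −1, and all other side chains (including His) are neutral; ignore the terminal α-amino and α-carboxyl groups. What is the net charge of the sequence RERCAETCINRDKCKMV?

+2

Positive (K, R): R1, R3, R11, K13, K15 → +5.
Negative (D, E): E2, E6, D12 → −3.
Net charge = (+5) + (−3) = +2.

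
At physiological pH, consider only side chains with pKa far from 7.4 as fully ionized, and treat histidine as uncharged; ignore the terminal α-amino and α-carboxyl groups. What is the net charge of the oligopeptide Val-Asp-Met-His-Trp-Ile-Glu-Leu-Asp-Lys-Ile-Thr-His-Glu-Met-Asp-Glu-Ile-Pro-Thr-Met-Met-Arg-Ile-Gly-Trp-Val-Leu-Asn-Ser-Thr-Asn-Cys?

Near pH 7.4, K and R contribute +1 each, D and E contribute −1 each, and every other side chain (His included, as stated) is uncharged.
Positive (K, R): Lys10, Arg23 → +2.
Negative (D, E): Asp2, Glu7, Asp9, Glu14, Asp16, Glu17 → −6.
Net charge = (+2) + (−6) = −4.

-4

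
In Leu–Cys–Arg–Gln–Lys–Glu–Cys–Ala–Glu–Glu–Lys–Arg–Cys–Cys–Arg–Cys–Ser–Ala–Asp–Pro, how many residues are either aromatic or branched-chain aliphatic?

Aromatic: F, W, Y. Branched-chain aliphatic: I, L, V.
Aromatic residues here: none (0).
Branched-chain aliphatic residues here: Leu1 (1).
The two groups share no amino acid, so total = 0 + 1 = 1.

1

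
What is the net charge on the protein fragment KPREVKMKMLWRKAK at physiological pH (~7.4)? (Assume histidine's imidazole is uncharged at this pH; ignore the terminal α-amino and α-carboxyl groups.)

The side chains ionized at physiological pH are Lys/Arg (+1) and Asp/Glu (−1); with His treated as neutral, nothing else contributes.
Positive (K, R): K1, R3, K6, K8, R12, K13, K15 → +7.
Negative (D, E): E4 → −1.
Net charge = (+7) + (−1) = +6.

+6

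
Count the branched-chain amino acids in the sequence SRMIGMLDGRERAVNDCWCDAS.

3

The BCAAs are Val, Leu, and Ile — aliphatic side chains with a branch point.
Matching residues: I4, L7, V14.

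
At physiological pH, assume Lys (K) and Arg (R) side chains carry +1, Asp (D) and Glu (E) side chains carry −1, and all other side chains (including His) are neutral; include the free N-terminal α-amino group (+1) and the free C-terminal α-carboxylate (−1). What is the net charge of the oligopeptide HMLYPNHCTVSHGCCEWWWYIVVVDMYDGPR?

-2

Positive (K, R): R31 → +1.
Negative (D, E): E16, D25, D28 → −3.
The N-terminus (+1) and C-terminus (−1) cancel.
Net charge = (+1) + (−3) = −2.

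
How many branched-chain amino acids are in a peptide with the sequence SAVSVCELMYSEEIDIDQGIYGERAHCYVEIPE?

The BCAAs are Val, Leu, and Ile — aliphatic side chains with a branch point.
Matching residues: V3, V5, L8, I14, I16, I20, V29, I31.

8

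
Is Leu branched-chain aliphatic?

Yes

The BCAAs are Val, Leu, and Ile — aliphatic side chains with a branch point.
Leucine is in this group.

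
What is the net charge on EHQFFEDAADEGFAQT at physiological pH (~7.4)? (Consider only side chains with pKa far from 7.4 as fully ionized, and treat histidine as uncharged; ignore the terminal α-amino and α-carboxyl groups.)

-5

Near pH 7.4, K and R contribute +1 each, D and E contribute −1 each, and every other side chain (His included, as stated) is uncharged.
Positive (K, R): none → +0.
Negative (D, E): E1, E6, D7, D10, E11 → −5.
Net charge = (+0) + (−5) = −5.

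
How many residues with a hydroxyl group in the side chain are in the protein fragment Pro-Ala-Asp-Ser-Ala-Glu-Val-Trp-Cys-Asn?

1

The –OH-bearing residues are Ser, Thr (aliphatic alcohols), and Tyr (phenol).
Matching residues: Ser4.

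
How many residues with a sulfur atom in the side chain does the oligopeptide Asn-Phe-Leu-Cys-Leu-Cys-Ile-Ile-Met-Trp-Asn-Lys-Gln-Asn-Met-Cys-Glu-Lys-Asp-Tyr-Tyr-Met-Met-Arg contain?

The sulfur-bearing residues are cysteine (–SH) and methionine (–S–CH₃).
Matching residues: Cys4, Cys6, Met9, Met15, Cys16, Met22, Met23.

7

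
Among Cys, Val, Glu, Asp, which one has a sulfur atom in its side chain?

Cys

The sulfur-bearing residues are cysteine (–SH) and methionine (–S–CH₃).
Of the listed options, only Cys belongs to this group.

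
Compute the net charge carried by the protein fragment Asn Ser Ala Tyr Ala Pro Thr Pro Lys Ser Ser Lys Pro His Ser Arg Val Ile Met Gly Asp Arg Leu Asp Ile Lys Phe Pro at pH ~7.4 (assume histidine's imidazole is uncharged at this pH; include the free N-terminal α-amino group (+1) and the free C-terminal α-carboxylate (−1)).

The side chains ionized at physiological pH are Lys/Arg (+1) and Asp/Glu (−1); with His treated as neutral, nothing else contributes.
Positive (K, R): Lys9, Lys12, Arg16, Arg22, Lys26 → +5.
Negative (D, E): Asp21, Asp24 → −2.
The N-terminus (+1) and C-terminus (−1) cancel.
Net charge = (+5) + (−2) = +3.

+3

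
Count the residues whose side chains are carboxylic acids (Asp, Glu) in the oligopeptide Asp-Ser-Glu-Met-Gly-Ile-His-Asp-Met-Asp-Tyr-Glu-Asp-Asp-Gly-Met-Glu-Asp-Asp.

Matching residues: Asp1, Glu3, Asp8, Asp10, Glu12, Asp13, Asp14, Glu17, Asp18, Asp19.

10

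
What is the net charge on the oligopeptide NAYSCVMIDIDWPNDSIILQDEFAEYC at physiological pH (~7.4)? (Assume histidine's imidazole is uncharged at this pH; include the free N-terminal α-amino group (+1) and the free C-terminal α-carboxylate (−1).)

-6

At pH ~7.4 the Lys and Arg side chains are protonated (+1), the Asp and Glu side chains are deprotonated (−1), and with His taken as neutral all other side chains carry no charge.
Positive (K, R): none → +0.
Negative (D, E): D9, D11, D15, D21, E22, E25 → −6.
The N-terminus (+1) and C-terminus (−1) cancel.
Net charge = (+0) + (−6) = −6.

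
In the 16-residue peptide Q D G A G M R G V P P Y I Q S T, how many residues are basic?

1

Lysine (K), arginine (R), and histidine (H) have basic, nitrogen-containing side chains.
Matching residues: R7.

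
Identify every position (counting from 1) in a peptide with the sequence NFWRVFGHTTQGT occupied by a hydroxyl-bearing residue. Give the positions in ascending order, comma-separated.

9, 10, 13

Matching residues: T9, T10, T13.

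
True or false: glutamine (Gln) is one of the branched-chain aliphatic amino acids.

False

V, L, and I make up the branched-chain aliphatic group.
Glutamine is not in this group.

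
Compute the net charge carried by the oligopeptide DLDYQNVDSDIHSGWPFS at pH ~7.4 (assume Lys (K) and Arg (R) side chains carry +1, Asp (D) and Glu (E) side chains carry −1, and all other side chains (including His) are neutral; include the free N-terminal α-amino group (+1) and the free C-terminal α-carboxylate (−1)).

-4

Positive (K, R): none → +0.
Negative (D, E): D1, D3, D8, D10 → −4.
The N-terminus (+1) and C-terminus (−1) cancel.
Net charge = (+0) + (−4) = −4.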